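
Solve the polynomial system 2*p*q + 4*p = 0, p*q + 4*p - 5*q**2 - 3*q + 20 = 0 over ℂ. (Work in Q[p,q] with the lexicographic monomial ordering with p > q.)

Compute a lex Gröbner basis by Buchberger's algorithm.
f_1 = 2*p*q + 4*p, LT = p*q.
f_2 = p*q + 4*p - 5*q**2 - 3*q + 20, LT = p*q.

S(f_1,f_2): lcm = p*q. S = -2*p + 5*q**2 + 3*q - 20.
  leading term p: no divisor's leading term divides it; move -2*p to the remainder.
  leading term q**2: no divisor's leading term divides it; move 5*q**2 to the remainder.
  leading term q: no divisor's leading term divides it; move 3*q to the remainder.
  leading term 1: no divisor's leading term divides it; move -20 to the remainder.
  remainder -2*p + 5*q**2 + 3*q - 20 ≠ 0; add h_3 = -2*p + 5*q**2 + 3*q - 20 to the basis.

S(f_1,h_3): lcm = p*q. S = 2*p + 5/2*q**3 + 3/2*q**2 - 10*q.
  leading term p: subtract (-1)·h_3 from 2*p + 5/2*q**3 + 3/2*q**2 - 10*q → 5/2*q**3 + 13/2*q**2 - 7*q - 20
  leading term q**3: no divisor's leading term divides it; move 5/2*q**3 to the remainder.
  leading term q**2: no divisor's leading term divides it; move 13/2*q**2 to the remainder.
  leading term q: no divisor's leading term divides it; move -7*q to the remainder.
  leading term 1: no divisor's leading term divides it; move -20 to the remainder.
  remainder 5/2*q**3 + 13/2*q**2 - 7*q - 20 ≠ 0; add h_4 = 5/2*q**3 + 13/2*q**2 - 7*q - 20 to the basis.

The other S-polynomials (S(f_2,h_3), S(f_1,h_4), S(f_2,h_4), S(h_3,h_4)) all reduce to 0 modulo the current basis, so we have a Gröbner basis.
Inter-reduce: drop elements whose leading term is divisible by another's, tail-reduce, and make monic.
Reduced Gröbner basis: {p - 5/2*q**2 - 3/2*q + 10, q**3 + 13/5*q**2 - 14/5*q - 8}.

Since the basis is lex-ordered, q**3 + 13/5*q**2 - 14/5*q - 8 is univariate in q. Its roots are {-2, -3/10 + sqrt(409)/10, -sqrt(409)/10 - 3/10}. Back-substituting each root into the other basis elements fixes the other coordinates.
  q = -2: the earlier basis element becomes p + 3 = 0, giving p = -3 — point (-3, -2).
  q = -3/10 + sqrt(409)/10: the earlier basis element becomes p = 0, giving p = 0 — point (0, -3/10 + sqrt(409)/10).
  q = -sqrt(409)/10 - 3/10: the earlier basis element becomes p = 0, giving p = 0 — point (0, -sqrt(409)/10 - 3/10).
A lex Gröbner basis triangularizes the system, enabling back-substitution.

{(-3, -2), (0, -3/10 + sqrt(409)/10), (0, -sqrt(409)/10 - 3/10)}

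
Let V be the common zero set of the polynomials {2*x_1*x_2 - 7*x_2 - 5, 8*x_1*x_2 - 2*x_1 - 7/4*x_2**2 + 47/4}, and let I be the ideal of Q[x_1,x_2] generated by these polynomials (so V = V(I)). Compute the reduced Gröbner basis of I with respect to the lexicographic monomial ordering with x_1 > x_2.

This is the nonlinear analogue of row-reducing a linear system.

f_1 = 2*x_1*x_2 - 7*x_2 - 5, LT = x_1*x_2.
f_2 = 8*x_1*x_2 - 2*x_1 - 7/4*x_2**2 + 47/4, LT = x_1*x_2.

S(f_1,f_2): lcm = x_1*x_2. S = 1/4*x_1 + 7/32*x_2**2 - 7/2*x_2 - 127/32.
  leading term x_1: no divisor's leading term divides it; move 1/4*x_1 to the remainder.
  leading term x_2**2: no divisor's leading term divides it; move 7/32*x_2**2 to the remainder.
  leading term x_2: no divisor's leading term divides it; move -7/2*x_2 to the remainder.
  leading term 1: no divisor's leading term divides it; move -127/32 to the remainder.
  remainder 1/4*x_1 + 7/32*x_2**2 - 7/2*x_2 - 127/32 ≠ 0; add g_3 = 1/4*x_1 + 7/32*x_2**2 - 7/2*x_2 - 127/32 to the basis.

S(f_1,g_3): lcm = x_1*x_2. S = -7/8*x_2**3 + 14*x_2**2 + 99/8*x_2 - 5/2.
  leading term x_2**3: no divisor's leading term divides it; move -7/8*x_2**3 to the remainder.
  leading term x_2**2: no divisor's leading term divides it; move 14*x_2**2 to the remainder.
  leading term x_2: no divisor's leading term divides it; move 99/8*x_2 to the remainder.
  leading term 1: no divisor's leading term divides it; move -5/2 to the remainder.
  remainder -7/8*x_2**3 + 14*x_2**2 + 99/8*x_2 - 5/2 ≠ 0; add g_4 = -7/8*x_2**3 + 14*x_2**2 + 99/8*x_2 - 5/2 to the basis.

The other S-polynomials (S(f_2,g_3), S(f_1,g_4), S(f_2,g_4), S(g_3,g_4)) all reduce to 0 modulo the current basis, so we have a Gröbner basis.
Inter-reduce: drop elements whose leading term is divisible by another's, tail-reduce, and make monic.

G = {x_1 + 7/8*x_2**2 - 14*x_2 - 127/8, x_2**3 - 16*x_2**2 - 99/7*x_2 + 20/7}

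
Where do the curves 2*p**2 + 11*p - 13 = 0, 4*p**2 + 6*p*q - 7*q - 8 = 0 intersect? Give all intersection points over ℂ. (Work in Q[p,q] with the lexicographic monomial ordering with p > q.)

Compute a lex Gröbner basis by Buchberger's algorithm.
f_1 = 2*p**2 + 11*p - 13, LT = p**2.
f_2 = 4*p**2 + 6*p*q - 7*q - 8, LT = p**2.

S(f_1,f_2): lcm = p**2. S = -3/2*p*q + 11/2*p + 7/4*q - 9/2.
  leading term p*q: no divisor's leading term divides it; move -3/2*p*q to the remainder.
  leading term p: no divisor's leading term divides it; move 11/2*p to the remainder.
  leading term q: no divisor's leading term divides it; move 7/4*q to the remainder.
  leading term 1: no divisor's leading term divides it; move -9/2 to the remainder.
  remainder -3/2*p*q + 11/2*p + 7/4*q - 9/2 ≠ 0; add h_3 = -3/2*p*q + 11/2*p + 7/4*q - 9/2 to the basis.

S(f_1,h_3): lcm = p**2*q. S = 11/3*p**2 + 20/3*p*q - 3*p - 13/2*q.
  leading term p**2: subtract (11/6)·f_1 from 11/3*p**2 + 20/3*p*q - 3*p - 13/2*q → 20/3*p*q - 139/6*p - 13/2*q + 143/6
  leading term p*q: subtract (-40/9)·h_3 from 20/3*p*q - 139/6*p - 13/2*q + 143/6 → 23/18*p + 23/18*q + 23/6
  leading term p: no divisor's leading term divides it; move 23/18*p to the remainder.
  leading term q: no divisor's leading term divides it; move 23/18*q to the remainder.
  leading term 1: no divisor's leading term divides it; move 23/6 to the remainder.
  remainder 23/18*p + 23/18*q + 23/6 ≠ 0; add h_4 = 23/18*p + 23/18*q + 23/6 to the basis.

S(h_3,h_4): lcm = p*q. S = -11/3*p - q**2 - 25/6*q + 3.
  leading term p: subtract (-66/23)·h_4 from -11/3*p - q**2 - 25/6*q + 3 → -q**2 - 1/2*q + 14
  leading term q**2: no divisor's leading term divides it; move -q**2 to the remainder.
  leading term q: no divisor's leading term divides it; move -1/2*q to the remainder.
  leading term 1: no divisor's leading term divides it; move 14 to the remainder.
  remainder -q**2 - 1/2*q + 14 ≠ 0; add h_5 = -q**2 - 1/2*q + 14 to the basis.

The other S-polynomials (S(f_2,h_3), S(f_1,h_4), S(f_2,h_4), S(f_1,h_5), S(f_2,h_5), S(h_3,h_5), S(h_4,h_5)) all reduce to 0 modulo the current basis, so we have a Gröbner basis.
Inter-reduce: drop elements whose leading term is divisible by another's, tail-reduce, and make monic.
Reduced Gröbner basis: {p + q + 3, q**2 + 1/2*q - 14}.

From the last basis element, q**2 + 1/2*q - 14 = 0, so q takes values in {-4, 7/2}. Each choice, substituted upward through the basis, yields the corresponding point(s) of the solution set.
  q = -4: the earlier basis element becomes p - 1 = 0, giving p = 1 — point (1, -4).
  q = 7/2: the earlier basis element becomes p + 13/2 = 0, giving p = -13/2 — point (-13/2, 7/2).
Each listed point satisfies every original equation (direct substitution).

{(1, -4), (-13/2, 7/2)}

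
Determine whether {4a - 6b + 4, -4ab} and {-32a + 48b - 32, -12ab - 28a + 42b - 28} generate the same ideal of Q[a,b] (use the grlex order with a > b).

Yes, the ideals are equal.

Equality of ideals is decidable: compute both reduced Gröbner bases (unique for the ordering) and check whether they agree.
Buchberger on the first generating set:
f_1 = 4a - 6b + 4, LT = a.
f_2 = -4ab, LT = ab.

S(f_1,f_2): lcm = ab. S = -3/2b^2 + b.
  reduce S modulo (f_1, f_2):
  remainder -3/2b^2 + b ≠ 0; add g_3 = -3/2b^2 + b to the basis.

The other S-polynomials (S(f_1,g_3), S(f_2,g_3)) all reduce to 0 modulo the current basis, so we have a Gröbner basis.
Inter-reduce: drop elements whose leading term is divisible by another's, tail-reduce, and make monic.
Reduced Gröbner basis: {b^2 - 2/3b, a - 3/2b + 1}.

Buchberger on the second generating set:
h_1 = -32a + 48b - 32, LT = a.
h_2 = -12ab - 28a + 42b - 28, LT = ab.

S(h_1,h_2): lcm = ab. S = -3/2b^2 - 7/3a + 9/2b - 7/3.
  reduce S modulo (h_1, h_2):
  remainder -3/2b^2 + b ≠ 0; add k_3 = -3/2b^2 + b to the basis.

The other S-polynomials (S(h_1,k_3), S(h_2,k_3)) all reduce to 0 modulo the current basis, so we have a Gröbner basis.
Inter-reduce: drop elements whose leading term is divisible by another's, tail-reduce, and make monic.
Reduced Gröbner basis: {b^2 - 2/3b, a - 3/2b + 1}.

These coincide, so the ideals are equal.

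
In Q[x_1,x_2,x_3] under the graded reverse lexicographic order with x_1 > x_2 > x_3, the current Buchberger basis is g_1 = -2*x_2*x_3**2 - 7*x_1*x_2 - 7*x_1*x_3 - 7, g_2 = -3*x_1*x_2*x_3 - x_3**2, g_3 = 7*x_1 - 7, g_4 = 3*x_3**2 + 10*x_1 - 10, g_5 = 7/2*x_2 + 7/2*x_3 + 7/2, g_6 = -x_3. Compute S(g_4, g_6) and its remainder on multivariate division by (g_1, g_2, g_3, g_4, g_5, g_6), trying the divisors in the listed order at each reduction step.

lcm(LM(g_4), LM(g_6)) = x_3**2.
S = (lcm/LT(g_4))·g_4 − (lcm/LT(g_6))·g_6 = 10/3*x_1 - 10/3.
Reduce S modulo (g_1, g_2, g_3, g_4, g_5, g_6) in that order:
  leading term x_1: subtract (10/21)·g_3 from 10/3*x_1 - 10/3 → 0
The remainder is 0, so this S-polynomial contributes no new basis element.

S(g_4, g_6) = 10/3*x_1 - 10/3; remainder on division = 0.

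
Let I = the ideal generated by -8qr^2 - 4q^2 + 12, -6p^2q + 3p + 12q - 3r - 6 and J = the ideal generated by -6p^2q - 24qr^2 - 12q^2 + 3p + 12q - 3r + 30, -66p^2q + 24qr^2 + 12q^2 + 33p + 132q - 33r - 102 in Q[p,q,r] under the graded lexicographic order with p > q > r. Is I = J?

Yes, the ideals are equal.

Two ideals are equal iff their reduced Gröbner bases coincide (the reduced basis is unique for a fixed ordering).
Buchberger on the first generating set:
f_1 = -8qr^2 - 4q^2 + 12, LT = qr^2.
f_2 = -6p^2q + 3p + 12q - 3r - 6, LT = p^2q.

S(f_1,f_2): lcm = p^2qr^2. S = 1/2p^2q^2 + 1/2pr^2 + 2qr^2 - 1/2r^3 - 3/2p^2 - r^2.
  leading term p^2q^2: subtract (-1/12q)·f_2 from 1/2p^2q^2 + 1/2pr^2 + 2qr^2 - 1/2r^3 - 3/2p^2 - r^2 → 1/2pr^2 + 2qr^2 - 1/2r^3 - 3/2p^2 + 1/4pq + q^2 - 1/4qr - r^2 - 1/2q
  leading term pr^2: no divisor's leading term divides it; move 1/2pr^2 to the remainder.
  leading term qr^2: subtract (-1/4)·f_1 from 2qr^2 - 1/2r^3 - 3/2p^2 + 1/4pq + q^2 - 1/4qr - r^2 - 1/2q → -1/2r^3 - 3/2p^2 + 1/4pq - 1/4qr - r^2 - 1/2q + 3
  leading term r^3: no divisor's leading term divides it; move -1/2r^3 to the remainder.
  leading term p^2: no divisor's leading term divides it; move -3/2p^2 to the remainder.
  leading term pq: no divisor's leading term divides it; move 1/4pq to the remainder.
  leading term qr: no divisor's leading term divides it; move -1/4qr to the remainder.
  leading term r^2: no divisor's leading term divides it; move -r^2 to the remainder.
  leading term q: no divisor's leading term divides it; move -1/2q to the remainder.
  leading term 1: no divisor's leading term divides it; move 3 to the remainder.
  remainder 1/2pr^2 - 1/2r^3 - 3/2p^2 + 1/4pq - 1/4qr - r^2 - 1/2q + 3 ≠ 0; add g_3 = 1/2pr^2 - 1/2r^3 - 3/2p^2 + 1/4pq - 1/4qr - r^2 - 1/2q + 3 to the basis.

The other S-polynomials (S(f_1,g_3), S(f_2,g_3)) all reduce to 0 modulo the current basis, so we have a Gröbner basis.
Inter-reduce: drop elements whose leading term is divisible by another's, tail-reduce, and make monic.
Reduced Gröbner basis: {p^2q - 1/2p - 2q + 1/2r + 1, pr^2 - r^3 - 3p^2 + 1/2pq - 1/2qr - 2r^2 - q + 6, qr^2 + 1/2q^2 - 3/2}.

Buchberger on the second generating set:
h_1 = -6p^2q - 24qr^2 - 12q^2 + 3p + 12q - 3r + 30, LT = p^2q.
h_2 = -66p^2q + 24qr^2 + 12q^2 + 33p + 132q - 33r - 102, LT = p^2q.

S(h_1,h_2): lcm = p^2q. S = 48/11qr^2 + 24/11q^2 - 72/11.
  leading term qr^2: no divisor's leading term divides it; move 48/11qr^2 to the remainder.
  leading term q^2: no divisor's leading term divides it; move 24/11q^2 to the remainder.
  leading term 1: no divisor's leading term divides it; move -72/11 to the remainder.
  remainder 48/11qr^2 + 24/11q^2 - 72/11 ≠ 0; add k_3 = 48/11qr^2 + 24/11q^2 - 72/11 to the basis.

S(h_1,k_3): lcm = p^2qr^2. S = 4qr^4 - 1/2p^2q^2 + 2q^2r^2 - 1/2pr^2 - 2qr^2 + 1/2r^3 + 3/2p^2 - 5r^2.
  leading term qr^4: subtract (11/12r^2)·k_3 from 4qr^4 - 1/2p^2q^2 + 2q^2r^2 - 1/2pr^2 - 2qr^2 + 1/2r^3 + 3/2p^2 - 5r^2 → -1/2p^2q^2 - 1/2pr^2 - 2qr^2 + 1/2r^3 + 3/2p^2 + r^2
  leading term p^2q^2: subtract (1/12q)·h_1 from -1/2p^2q^2 - 1/2pr^2 - 2qr^2 + 1/2r^3 + 3/2p^2 + r^2 → 2q^2r^2 - 1/2pr^2 + q^3 - 2qr^2 + 1/2r^3 + 3/2p^2 - 1/4pq - q^2 + 1/4qr + r^2 - 5/2q
  leading term q^2r^2: subtract (11/24q)·k_3 from 2q^2r^2 - 1/2pr^2 + q^3 - 2qr^2 + 1/2r^3 + 3/2p^2 - 1/4pq - q^2 + 1/4qr + r^2 - 5/2q → -1/2pr^2 - 2qr^2 + 1/2r^3 + 3/2p^2 - 1/4pq - q^2 + 1/4qr + r^2 + 1/2q
  leading term pr^2: no divisor's leading term divides it; move -1/2pr^2 to the remainder.
  leading term qr^2: subtract (-11/24)·k_3 from -2qr^2 + 1/2r^3 + 3/2p^2 - 1/4pq - q^2 + 1/4qr + r^2 + 1/2q → 1/2r^3 + 3/2p^2 - 1/4pq + 1/4qr + r^2 + 1/2q - 3
  leading term r^3: no divisor's leading term divides it; move 1/2r^3 to the remainder.
  leading term p^2: no divisor's leading term divides it; move 3/2p^2 to the remainder.
  leading term pq: no divisor's leading term divides it; move -1/4pq to the remainder.
  leading term qr: no divisor's leading term divides it; move 1/4qr to the remainder.
  leading term r^2: no divisor's leading term divides it; move r^2 to the remainder.
  leading term q: no divisor's leading term divides it; move 1/2q to the remainder.
  leading term 1: no divisor's leading term divides it; move -3 to the remainder.
  remainder -1/2pr^2 + 1/2r^3 + 3/2p^2 - 1/4pq + 1/4qr + r^2 + 1/2q - 3 ≠ 0; add k_4 = -1/2pr^2 + 1/2r^3 + 3/2p^2 - 1/4pq + 1/4qr + r^2 + 1/2q - 3 to the basis.

The other S-polynomials (S(h_2,k_3), S(h_1,k_4), S(h_2,k_4), S(k_3,k_4)) all reduce to 0 modulo the current basis, so we have a Gröbner basis.
Inter-reduce: drop elements whose leading term is divisible by another's, tail-reduce, and make monic.
Reduced Gröbner basis: {p^2q - 1/2p - 2q + 1/2r + 1, pr^2 - r^3 - 3p^2 + 1/2pq - 1/2qr - 2r^2 - q + 6, qr^2 + 1/2q^2 - 3/2}.

The two bases agree; hence the ideals are identical.
The choice of monomial ordering does not affect the verdict — as long as both bases are computed under the same ordering, their equality decides ideal equality.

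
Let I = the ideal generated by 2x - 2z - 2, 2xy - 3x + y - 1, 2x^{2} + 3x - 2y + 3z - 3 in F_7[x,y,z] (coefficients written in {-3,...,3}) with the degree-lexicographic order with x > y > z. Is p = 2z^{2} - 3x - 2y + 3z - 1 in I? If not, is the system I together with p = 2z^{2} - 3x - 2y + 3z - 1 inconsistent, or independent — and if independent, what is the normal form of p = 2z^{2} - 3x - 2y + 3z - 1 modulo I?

2z^{2} - 3x - 2y + 3z - 1 is independent of I; its normal form modulo I is -3z + 1.

First compute the reduced Gröbner basis of I by Buchberger's algorithm.
f_1 = 2x - 2z - 2, LT = x.
f_2 = 2xy - 3x + y - 1, LT = xy.
f_3 = 2x^{2} + 3x - 2y + 3z - 3, LT = x^{2}.

S(f_1,f_2): lcm = xy. S = -yz - 2x + 2y - 3.
  leading term yz: no divisor's leading term divides it; move -yz to the remainder.
  leading term x: subtract (-1)·f_1 from -2x + 2y - 3 → 2y - 2z + 2
  leading term y: no divisor's leading term divides it; move 2y to the remainder.
  leading term z: no divisor's leading term divides it; move -2z to the remainder.
  leading term 1: no divisor's leading term divides it; move 2 to the remainder.
  remainder -yz + 2y - 2z + 2 ≠ 0; add h_4 = -yz + 2y - 2z + 2 to the basis.

S(f_1,f_3): lcm = x^{2}. S = -xz + x + y + 2z - 2.
  leading term xz: subtract (3z)·f_1 from -xz + x + y + 2z - 2 → -z^{2} + x + y + z - 2
  leading term z^{2}: no divisor's leading term divides it; move -z^{2} to the remainder.
  leading term x: subtract (-3)·f_1 from x + y + z - 2 → y + 2z - 1
  leading term y: no divisor's leading term divides it; move y to the remainder.
  leading term z: no divisor's leading term divides it; move 2z to the remainder.
  leading term 1: no divisor's leading term divides it; move -1 to the remainder.
  remainder -z^{2} + y + 2z - 1 ≠ 0; add h_5 = -z^{2} + y + 2z - 1 to the basis.

S(f_2,f_3): lcm = x^{2}y. S = 2x^{2} - xy + y^{2} + 2yz + 3x - 2y.
  leading term x^{2}: subtract (x)·f_1 from 2x^{2} - xy + y^{2} + 2yz + 3x - 2y → -xy + 2xz + y^{2} + 2yz - 2x - 2y
  leading term xy: subtract (3y)·f_1 from -xy + 2xz + y^{2} + 2yz - 2x - 2y → 2xz + y^{2} + yz - 2x - 3y
  leading term xz: subtract (z)·f_1 from 2xz + y^{2} + yz - 2x - 3y → y^{2} + yz + 2z^{2} - 2x - 3y + 2z
  leading term y^{2}: no divisor's leading term divides it; move y^{2} to the remainder.
  leading term yz: subtract (-1)·h_4 from yz + 2z^{2} - 2x - 3y + 2z → 2z^{2} - 2x - y + 2
  leading term z^{2}: subtract (-2)·h_5 from 2z^{2} - 2x - y + 2 → -2x + y - 3z
  leading term x: subtract (-1)·f_1 from -2x + y - 3z → y + 2z - 2
  leading term y: no divisor's leading term divides it; move y to the remainder.
  leading term z: no divisor's leading term divides it; move 2z to the remainder.
  leading term 1: no divisor's leading term divides it; move -2 to the remainder.
  remainder y^{2} + y + 2z - 2 ≠ 0; add h_6 = y^{2} + y + 2z - 2 to the basis.

The other S-polynomials (S(f_1,h_4), S(f_2,h_4), S(f_3,h_4), S(f_1,h_5), S(f_2,h_5), S(f_3,h_5), S(h_4,h_5), S(f_1,h_6), S(f_2,h_6), S(f_3,h_6), S(h_4,h_6), S(h_5,h_6)) all reduce to 0 modulo the current basis, so we have a Gröbner basis.
Inter-reduce: drop elements whose leading term is divisible by another's, tail-reduce, and make monic.
Reduced Gröbner basis: {y^{2} + y + 2z - 2, yz - 2y + 2z - 2, z^{2} - y - 2z + 1, x - z - 1}.
Label its elements g_1 = y^{2} + y + 2z - 2, g_2 = yz - 2y + 2z - 2, g_3 = z^{2} - y - 2z + 1, g_4 = x - z - 1.

Reduce p = 2z^{2} - 3x - 2y + 3z - 1 modulo G:
  leading term z^{2}: subtract (2)·g_3 from 2z^{2} - 3x - 2y + 3z - 1 → -3x - 3
  leading term x: subtract (-3)·g_4 from -3x - 3 → -3z + 1
  leading term z: no divisor's leading term divides it; move -3z to the remainder.
  leading term 1: no divisor's leading term divides it; move 1 to the remainder.
  normal form = -3z + 1.
The normal form is nonzero, so p ∉ I. Since p minus its normal form lies in I, I + (p) = I + (r) where r = -3z + 1; decide whether this ideal is the whole ring.
Run Buchberger on G together with r (pairs among the g_i already reduce to 0 since G is a Gröbner basis):
g_1 = y^{2} + y + 2z - 2, LT = y^{2}.
g_2 = yz - 2y + 2z - 2, LT = yz.
g_3 = z^{2} - y - 2z + 1, LT = z^{2}.
g_4 = x - z - 1, LT = x.
r = -3z + 1, LT = z.

S(g_2,r): lcm = yz. S = 3y + 2z - 2.
  leading term y: no divisor's leading term divides it; move 3y to the remainder.
  leading term z: subtract (-3)·r from 2z - 2 → 1
  leading term 1: no divisor's leading term divides it; move 1 to the remainder.
  remainder 3y + 1 ≠ 0; add m_6 = 3y + 1 to the basis.

The other S-polynomials (S(g_1,g_2), S(g_1,g_3), S(g_1,g_4), S(g_1,r), S(g_2,g_3), S(g_2,g_4), S(g_3,g_4), S(g_3,r), S(g_4,r), S(g_1,m_6), S(g_2,m_6), S(g_3,m_6), S(g_4,m_6), S(r,m_6)) all reduce to 0 modulo the current basis, so we have a Gröbner basis.
Inter-reduce: drop elements whose leading term is divisible by another's, tail-reduce, and make monic.
Reduced Gröbner basis: {x + 1, y - 2, z + 2}.
The reduced Gröbner basis of I + (p) is {x + 1, y - 2, z + 2} ≠ {1}, a proper ideal, so the enlarged system stays consistent: p is independent of I, with normal form -3z + 1.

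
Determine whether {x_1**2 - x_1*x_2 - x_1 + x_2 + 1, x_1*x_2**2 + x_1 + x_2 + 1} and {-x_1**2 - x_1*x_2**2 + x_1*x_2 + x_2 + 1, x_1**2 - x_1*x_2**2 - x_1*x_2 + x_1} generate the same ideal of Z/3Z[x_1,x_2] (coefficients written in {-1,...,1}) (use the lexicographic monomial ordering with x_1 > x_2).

Yes, the ideals are equal.

Since reduced Gröbner bases are canonical representatives of ideals under a given ordering, it suffices to compute and compare them.
Buchberger on the first generating set:
f_1 = x_1**2 - x_1*x_2 - x_1 + x_2 + 1, LT = x_1**2.
f_2 = x_1*x_2**2 + x_1 + x_2 + 1, LT = x_1*x_2**2.

S(f_1,f_2): lcm = x_1**2*x_2**2. S = -x_1**2 - x_1*x_2**3 - x_1*x_2**2 - x_1*x_2 - x_1 + x_2**3 + x_2**2.
  reduce S modulo (f_1, f_2):
  remainder -x_1*x_2 - x_1 + x_2**3 - x_2**2 - 1 ≠ 0; add g_3 = -x_1*x_2 - x_1 + x_2**3 - x_2**2 - 1 to the basis.

S(f_2,g_3): lcm = x_1*x_2**2. S = -x_1*x_2 + x_1 + x_2**4 - x_2**3 + 1.
  reduce S modulo (f_1, f_2, g_3):
  remainder -x_1 + x_2**4 + x_2**3 + x_2**2 - 1 ≠ 0; add g_4 = -x_1 + x_2**4 + x_2**3 + x_2**2 - 1 to the basis.

S(f_2,g_4): lcm = x_1*x_2**2. S = x_1 + x_2**6 + x_2**5 + x_2**4 - x_2**2 + x_2 + 1.
  reduce S modulo (f_1, f_2, g_3, g_4):
  remainder x_2**6 + x_2**5 - x_2**4 + x_2**3 + x_2 ≠ 0; add g_5 = x_2**6 + x_2**5 - x_2**4 + x_2**3 + x_2 to the basis.

S(g_3,g_4): lcm = x_1*x_2. S = x_1 + x_2**5 + x_2**4 + x_2**2 - x_2 + 1.
  reduce S modulo (f_1, f_2, g_3, g_4, g_5):
  remainder x_2**5 - x_2**4 + x_2**3 - x_2**2 - x_2 ≠ 0; add g_6 = x_2**5 - x_2**4 + x_2**3 - x_2**2 - x_2 to the basis.

The other S-polynomials (S(f_1,g_3), S(f_1,g_4), S(f_1,g_5), S(f_2,g_5), S(g_3,g_5), S(g_4,g_5), S(f_1,g_6), S(f_2,g_6), S(g_3,g_6), S(g_4,g_6), S(g_5,g_6)) all reduce to 0 modulo the current basis, so we have a Gröbner basis.
Inter-reduce: drop elements whose leading term is divisible by another's, tail-reduce, and make monic.
Reduced Gröbner basis: {x_1 - x_2**4 - x_2**3 - x_2**2 + 1, x_2**5 - x_2**4 + x_2**3 - x_2**2 - x_2}.

Buchberger on the second generating set:
h_1 = -x_1**2 - x_1*x_2**2 + x_1*x_2 + x_2 + 1, LT = x_1**2.
h_2 = x_1**2 - x_1*x_2**2 - x_1*x_2 + x_1, LT = x_1**2.

S(h_1,h_2): lcm = x_1**2. S = -x_1*x_2**2 - x_1 - x_2 - 1.
  reduce S modulo (h_1, h_2):
  remainder -x_1*x_2**2 - x_1 - x_2 - 1 ≠ 0; add k_3 = -x_1*x_2**2 - x_1 - x_2 - 1 to the basis.

S(h_1,k_3): lcm = x_1**2*x_2**2. S = -x_1**2 + x_1*x_2**4 - x_1*x_2**3 - x_1*x_2 - x_1 - x_2**3 - x_2**2.
  reduce S modulo (h_1, h_2, k_3):
  remainder -x_1*x_2 - x_1 + x_2**3 - x_2**2 - 1 ≠ 0; add k_4 = -x_1*x_2 - x_1 + x_2**3 - x_2**2 - 1 to the basis.

S(k_3,k_4): lcm = x_1*x_2**2. S = -x_1*x_2 + x_1 + x_2**4 - x_2**3 + 1.
  reduce S modulo (h_1, h_2, k_3, k_4):
  remainder -x_1 + x_2**4 + x_2**3 + x_2**2 - 1 ≠ 0; add k_5 = -x_1 + x_2**4 + x_2**3 + x_2**2 - 1 to the basis.

S(k_3,k_5): lcm = x_1*x_2**2. S = x_1 + x_2**6 + x_2**5 + x_2**4 - x_2**2 + x_2 + 1.
  reduce S modulo (h_1, h_2, k_3, k_4, k_5):
  remainder x_2**6 + x_2**5 - x_2**4 + x_2**3 + x_2 ≠ 0; add k_6 = x_2**6 + x_2**5 - x_2**4 + x_2**3 + x_2 to the basis.

S(k_4,k_5): lcm = x_1*x_2. S = x_1 + x_2**5 + x_2**4 + x_2**2 - x_2 + 1.
  reduce S modulo (h_1, h_2, k_3, k_4, k_5, k_6):
  remainder x_2**5 - x_2**4 + x_2**3 - x_2**2 - x_2 ≠ 0; add k_7 = x_2**5 - x_2**4 + x_2**3 - x_2**2 - x_2 to the basis.

The other S-polynomials (S(h_2,k_3), S(h_1,k_4), S(h_2,k_4), S(h_1,k_5), S(h_2,k_5), S(h_1,k_6), S(h_2,k_6), S(k_3,k_6), S(k_4,k_6), S(k_5,k_6), S(h_1,k_7), S(h_2,k_7), S(k_3,k_7), S(k_4,k_7), S(k_5,k_7), S(k_6,k_7)) all reduce to 0 modulo the current basis, so we have a Gröbner basis.
Inter-reduce: drop elements whose leading term is divisible by another's, tail-reduce, and make monic.
Reduced Gröbner basis: {x_1 - x_2**4 - x_2**3 - x_2**2 + 1, x_2**5 - x_2**4 + x_2**3 - x_2**2 - x_2}.

Same reduced basis, so the two generating sets span the same ideal.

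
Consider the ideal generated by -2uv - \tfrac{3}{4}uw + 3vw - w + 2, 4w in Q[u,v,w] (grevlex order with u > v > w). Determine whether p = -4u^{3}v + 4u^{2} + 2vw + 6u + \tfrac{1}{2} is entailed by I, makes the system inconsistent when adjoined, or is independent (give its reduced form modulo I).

-4u^{3}v + 4u^{2} + 2vw + 6u + \tfrac{1}{2} is independent of I; its normal form modulo I is 6u + \tfrac{1}{2}.

First compute the reduced Gröbner basis of I by Buchberger's algorithm.
f_1 = -2uv - \tfrac{3}{4}uw + 3vw - w + 2, LT = uv.
f_2 = 4w, LT = w.

The S-polynomials (S(f_1,f_2)) all reduce to 0 modulo the current basis, so we have a Gröbner basis.
Inter-reduce: drop elements whose leading term is divisible by another's, tail-reduce, and make monic.
Reduced Gröbner basis: {uv - 1, w}.
Label its elements g_1 = uv - 1, g_2 = w.

Reduce p = -4u^{3}v + 4u^{2} + 2vw + 6u + \tfrac{1}{2} modulo G:
  leading term u^{3}v: subtract (-4u^{2})·g_1 from -4u^{3}v + 4u^{2} + 2vw + 6u + \tfrac{1}{2} → 2vw + 6u + \tfrac{1}{2}
  leading term vw: subtract (2v)·g_2 from 2vw + 6u + \tfrac{1}{2} → 6u + \tfrac{1}{2}
  leading term u: no divisor's leading term divides it; move 6u to the remainder.
  leading term 1: no divisor's leading term divides it; move \tfrac{1}{2} to the remainder.
  normal form = 6u + \tfrac{1}{2}.
The normal form is nonzero, so p ∉ I. Since p minus its normal form lies in I, I + (p) = I + (r) where r = 6u + \tfrac{1}{2}; decide whether this ideal is the whole ring.
Run Buchberger on G together with r (pairs among the g_i already reduce to 0 since G is a Gröbner basis):
g_1 = uv - 1, LT = uv.
g_2 = w, LT = w.
r = 6u + \tfrac{1}{2}, LT = u.

S(g_1,r): lcm = uv. S = -\tfrac{1}{12}v - 1.
  reduce S modulo (g_1, g_2, r):
  remainder -\tfrac{1}{12}v - 1 ≠ 0; add m_4 = -\tfrac{1}{12}v - 1 to the basis.

The other S-polynomials (S(g_1,g_2), S(g_2,r), S(g_1,m_4), S(g_2,m_4), S(r,m_4)) all reduce to 0 modulo the current basis, so we have a Gröbner basis.
Inter-reduce: drop elements whose leading term is divisible by another's, tail-reduce, and make monic.
Reduced Gröbner basis: {u + \tfrac{1}{12}, v + 12, w}.
The reduced Gröbner basis of I + (p) is {u + \tfrac{1}{12}, v + 12, w} ≠ {1}, a proper ideal, so the enlarged system stays consistent: p is independent of I, with normal form 6u + \tfrac{1}{2}.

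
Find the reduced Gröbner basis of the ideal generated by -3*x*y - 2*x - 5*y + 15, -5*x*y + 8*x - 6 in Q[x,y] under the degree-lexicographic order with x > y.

This is the nonlinear analogue of row-reducing a linear system.

f_1 = -3*x*y - 2*x - 5*y + 15, LT = x*y.
f_2 = -5*x*y + 8*x - 6, LT = x*y.

S(f_1,f_2): lcm = x*y. S = 34/15*x + 5/3*y - 31/5.
  reduce S modulo (f_1, f_2):
  remainder 34/15*x + 5/3*y - 31/5 ≠ 0; add g_3 = 34/15*x + 5/3*y - 31/5 to the basis.

S(f_1,g_3): lcm = x*y. S = -25/34*y**2 + 2/3*x + 449/102*y - 5.
  reduce S modulo (f_1, f_2, g_3):
  remainder -25/34*y**2 + 133/34*y - 54/17 ≠ 0; add g_4 = -25/34*y**2 + 133/34*y - 54/17 to the basis.

The other S-polynomials (S(f_2,g_3), S(f_1,g_4), S(f_2,g_4), S(g_3,g_4)) all reduce to 0 modulo the current basis, so we have a Gröbner basis.
Inter-reduce: drop elements whose leading term is divisible by another's, tail-reduce, and make monic.

G = {y**2 - 133/25*y + 108/25, x + 25/34*y - 93/34}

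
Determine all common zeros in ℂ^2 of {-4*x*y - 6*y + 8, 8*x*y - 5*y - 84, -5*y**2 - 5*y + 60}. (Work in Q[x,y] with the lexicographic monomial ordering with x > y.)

Compute a lex Gröbner basis by Buchberger's algorithm.
f_1 = -4*x*y - 6*y + 8, LT = x*y.
f_2 = 8*x*y - 5*y - 84, LT = x*y.
f_3 = -5*y**2 - 5*y + 60, LT = y**2.

S(f_1,f_2): lcm = x*y. S = 17/8*y + 17/2.
  leading term y: no divisor's leading term divides it; move 17/8*y to the remainder.
  leading term 1: no divisor's leading term divides it; move 17/2 to the remainder.
  remainder 17/8*y + 17/2 ≠ 0; add h_4 = 17/8*y + 17/2 to the basis.

S(f_1,f_3): lcm = x*y**2. S = -x*y + 12*x + 3/2*y**2 - 2*y.
  leading term x*y: subtract (1/4)·f_1 from -x*y + 12*x + 3/2*y**2 - 2*y → 12*x + 3/2*y**2 - 1/2*y - 2
  leading term x: no divisor's leading term divides it; move 12*x to the remainder.
  leading term y**2: subtract (-3/10)·f_3 from 3/2*y**2 - 1/2*y - 2 → -2*y + 16
  leading term y: subtract (-16/17)·h_4 from -2*y + 16 → 24
  leading term 1: no divisor's leading term divides it; move 24 to the remainder.
  remainder 12*x + 24 ≠ 0; add h_5 = 12*x + 24 to the basis.

The other S-polynomials (S(f_2,f_3), S(f_1,h_4), S(f_2,h_4), S(f_3,h_4), S(f_1,h_5), S(f_2,h_5), S(f_3,h_5), S(h_4,h_5)) all reduce to 0 modulo the current basis, so we have a Gröbner basis.
Inter-reduce: drop elements whose leading term is divisible by another's, tail-reduce, and make monic.
Reduced Gröbner basis: {x + 2, y + 4}.

Elimination: the polynomial y + 4 lies in the elimination ideal for y, so y ∈ {-4}. For each such y, the remaining basis elements (now univariate) give the rest of the solution.
  y = -4: the earlier basis element becomes x + 2 = 0, giving x = -2 — point (-2, -4).
Each listed point satisfies every original equation (direct substitution).

{(-2, -4)}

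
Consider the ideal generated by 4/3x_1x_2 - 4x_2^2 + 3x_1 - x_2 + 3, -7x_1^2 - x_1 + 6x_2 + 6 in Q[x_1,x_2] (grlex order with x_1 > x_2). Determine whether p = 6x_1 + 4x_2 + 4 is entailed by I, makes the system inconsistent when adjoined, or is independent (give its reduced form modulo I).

6x_1 + 4x_2 + 4 is independent of I; its normal form modulo I is 6x_1 + 4x_2 + 4.

First compute the reduced Gröbner basis of I by Buchberger's algorithm.
f_1 = 4/3x_1x_2 - 4x_2^2 + 3x_1 - x_2 + 3, LT = x_1x_2.
f_2 = -7x_1^2 - x_1 + 6x_2 + 6, LT = x_1^2.

S(f_1,f_2): lcm = x_1^2x_2. S = -3x_1x_2^2 + 9/4x_1^2 - 25/28x_1x_2 + 6/7x_2^2 + 9/4x_1 + 6/7x_2.
  leading term x_1x_2^2: subtract (-9/4x_2)·f_1 from -3x_1x_2^2 + 9/4x_1^2 - 25/28x_1x_2 + 6/7x_2^2 + 9/4x_1 + 6/7x_2 → -9x_2^3 + 9/4x_1^2 + 41/7x_1x_2 - 39/28x_2^2 + 9/4x_1 + 213/28x_2
  leading term x_2^3: no divisor's leading term divides it; move -9x_2^3 to the remainder.
  leading term x_1^2: subtract (-9/28)·f_2 from 9/4x_1^2 + 41/7x_1x_2 - 39/28x_2^2 + 9/4x_1 + 213/28x_2 → 41/7x_1x_2 - 39/28x_2^2 + 27/14x_1 + 267/28x_2 + 27/14
  leading term x_1x_2: subtract (123/28)·f_1 from 41/7x_1x_2 - 39/28x_2^2 + 27/14x_1 + 267/28x_2 + 27/14 → 453/28x_2^2 - 45/4x_1 + 195/14x_2 - 45/4
  leading term x_2^2: no divisor's leading term divides it; move 453/28x_2^2 to the remainder.
  leading term x_1: no divisor's leading term divides it; move -45/4x_1 to the remainder.
  leading term x_2: no divisor's leading term divides it; move 195/14x_2 to the remainder.
  leading term 1: no divisor's leading term divides it; move -45/4 to the remainder.
  remainder -9x_2^3 + 453/28x_2^2 - 45/4x_1 + 195/14x_2 - 45/4 ≠ 0; add h_3 = -9x_2^3 + 453/28x_2^2 - 45/4x_1 + 195/14x_2 - 45/4 to the basis.

The other S-polynomials (S(f_1,h_3), S(f_2,h_3)) all reduce to 0 modulo the current basis, so we have a Gröbner basis.
Inter-reduce: drop elements whose leading term is divisible by another's, tail-reduce, and make monic.
Reduced Gröbner basis: {x_2^3 - 151/84x_2^2 + 5/4x_1 - 65/42x_2 + 5/4, x_1^2 + 1/7x_1 - 6/7x_2 - 6/7, x_1x_2 - 3x_2^2 + 9/4x_1 - 3/4x_2 + 9/4}.
Label its elements g_1 = x_2^3 - 151/84x_2^2 + 5/4x_1 - 65/42x_2 + 5/4, g_2 = x_1^2 + 1/7x_1 - 6/7x_2 - 6/7, g_3 = x_1x_2 - 3x_2^2 + 9/4x_1 - 3/4x_2 + 9/4.

Reduce p = 6x_1 + 4x_2 + 4 modulo G:
  leading term x_1: no divisor's leading term divides it; move 6x_1 to the remainder.
  leading term x_2: no divisor's leading term divides it; move 4x_2 to the remainder.
  leading term 1: no divisor's leading term divides it; move 4 to the remainder.
  normal form = 6x_1 + 4x_2 + 4.
The normal form is nonzero, so p ∉ I. Since p minus its normal form lies in I, I + (p) = I + (r) where r = 6x_1 + 4x_2 + 4; decide whether this ideal is the whole ring.
Run Buchberger on G together with r (pairs among the g_i already reduce to 0 since G is a Gröbner basis):
g_1 = x_2^3 - 151/84x_2^2 + 5/4x_1 - 65/42x_2 + 5/4, LT = x_2^3.
g_2 = x_1^2 + 1/7x_1 - 6/7x_2 - 6/7, LT = x_1^2.
g_3 = x_1x_2 - 3x_2^2 + 9/4x_1 - 3/4x_2 + 9/4, LT = x_1x_2.
r = 6x_1 + 4x_2 + 4, LT = x_1.

S(g_2,r): lcm = x_1^2. S = -2/3x_1x_2 - 11/21x_1 - 6/7x_2 - 6/7.
  leading term x_1x_2: subtract (-2/3)·g_3 from -2/3x_1x_2 - 11/21x_1 - 6/7x_2 - 6/7 → -2x_2^2 + 41/42x_1 - 19/14x_2 + 9/14
  leading term x_2^2: no divisor's leading term divides it; move -2x_2^2 to the remainder.
  leading term x_1: subtract (41/252)·r from 41/42x_1 - 19/14x_2 + 9/14 → -253/126x_2 - 1/126
  leading term x_2: no divisor's leading term divides it; move -253/126x_2 to the remainder.
  leading term 1: no divisor's leading term divides it; move -1/126 to the remainder.
  remainder -2x_2^2 - 253/126x_2 - 1/126 ≠ 0; add m_5 = -2x_2^2 - 253/126x_2 - 1/126 to the basis.

S(g_3,r): lcm = x_1x_2. S = -11/3x_2^2 + 9/4x_1 - 17/12x_2 + 9/4.
  leading term x_2^2: subtract (11/6)·m_5 from -11/3x_2^2 + 9/4x_1 - 17/12x_2 + 9/4 → 9/4x_1 + 428/189x_2 + 428/189
  leading term x_1: subtract (3/8)·r from 9/4x_1 + 428/189x_2 + 428/189 → 289/378x_2 + 289/378
  leading term x_2: no divisor's leading term divides it; move 289/378x_2 to the remainder.
  leading term 1: no divisor's leading term divides it; move 289/378 to the remainder.
  remainder 289/378x_2 + 289/378 ≠ 0; add m_6 = 289/378x_2 + 289/378 to the basis.

The other S-polynomials (S(g_1,g_2), S(g_1,g_3), S(g_1,r), S(g_2,g_3), S(g_1,m_5), S(g_2,m_5), S(g_3,m_5), S(r,m_5), S(g_1,m_6), S(g_2,m_6), S(g_3,m_6), S(r,m_6), S(m_5,m_6)) all reduce to 0 modulo the current basis, so we have a Gröbner basis.
Inter-reduce: drop elements whose leading term is divisible by another's, tail-reduce, and make monic.
Reduced Gröbner basis: {x_1, x_2 + 1}.
The reduced Gröbner basis of I + (p) is {x_1, x_2 + 1} ≠ {1}, a proper ideal, so the enlarged system stays consistent: p is independent of I, with normal form 6x_1 + 4x_2 + 4.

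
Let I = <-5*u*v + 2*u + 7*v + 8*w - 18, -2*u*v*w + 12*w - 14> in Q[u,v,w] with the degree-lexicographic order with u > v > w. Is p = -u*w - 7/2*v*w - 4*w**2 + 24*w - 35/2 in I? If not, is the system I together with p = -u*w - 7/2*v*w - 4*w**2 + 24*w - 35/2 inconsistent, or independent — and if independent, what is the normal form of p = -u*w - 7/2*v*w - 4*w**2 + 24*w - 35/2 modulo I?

First compute the reduced Gröbner basis of I by Buchberger's algorithm.
f_1 = -5*u*v + 2*u + 7*v + 8*w - 18, LT = u*v.
f_2 = -2*u*v*w + 12*w - 14, LT = u*v*w.

S(f_1,f_2): lcm = u*v*w. S = -2/5*u*w - 7/5*v*w - 8/5*w**2 + 48/5*w - 7.
  leading term u*w: no divisor's leading term divides it; move -2/5*u*w to the remainder.
  leading term v*w: no divisor's leading term divides it; move -7/5*v*w to the remainder.
  leading term w**2: no divisor's leading term divides it; move -8/5*w**2 to the remainder.
  leading term w: no divisor's leading term divides it; move 48/5*w to the remainder.
  leading term 1: no divisor's leading term divides it; move -7 to the remainder.
  remainder -2/5*u*w - 7/5*v*w - 8/5*w**2 + 48/5*w - 7 ≠ 0; add h_3 = -2/5*u*w - 7/5*v*w - 8/5*w**2 + 48/5*w - 7 to the basis.

S(f_1,h_3): lcm = u*v*w. S = -7/2*v**2*w - 4*v*w**2 - 2/5*u*w + 113/5*v*w - 8/5*w**2 - 35/2*v + 18/5*w.
  leading term v**2*w: no divisor's leading term divides it; move -7/2*v**2*w to the remainder.
  leading term v*w**2: no divisor's leading term divides it; move -4*v*w**2 to the remainder.
  leading term u*w: subtract (1)·h_3 from -2/5*u*w + 113/5*v*w - 8/5*w**2 - 35/2*v + 18/5*w → 24*v*w - 35/2*v - 6*w + 7
  leading term v*w: no divisor's leading term divides it; move 24*v*w to the remainder.
  leading term v: no divisor's leading term divides it; move -35/2*v to the remainder.
  leading term w: no divisor's leading term divides it; move -6*w to the remainder.
  leading term 1: no divisor's leading term divides it; move 7 to the remainder.
  remainder -7/2*v**2*w - 4*v*w**2 + 24*v*w - 35/2*v - 6*w + 7 ≠ 0; add h_4 = -7/2*v**2*w - 4*v*w**2 + 24*v*w - 35/2*v - 6*w + 7 to the basis.

S(f_2,h_3): lcm = u*v*w. S = -7/2*v**2*w - 4*v*w**2 + 24*v*w - 35/2*v - 6*w + 7.
  leading term v**2*w: subtract (1)·h_4 from -7/2*v**2*w - 4*v*w**2 + 24*v*w - 35/2*v - 6*w + 7 → 0
  remainder 0.

S(f_1,h_4): lcm = u*v**2*w. S = -8/7*u*v*w**2 + 226/35*u*v*w - 7/5*v**2*w - 8/5*v*w**2 - 5*u*v - 12/7*u*w + 18/5*v*w + 2*u.
  leading term u*v*w**2: subtract (8/35*w**2)·f_1 from -8/7*u*v*w**2 + 226/35*u*v*w - 7/5*v**2*w - 8/5*v*w**2 - 5*u*v - 12/7*u*w + 18/5*v*w + 2*u → 226/35*u*v*w - 16/35*u*w**2 - 7/5*v**2*w - 16/5*v*w**2 - 64/35*w**3 - 5*u*v - 12/7*u*w + 18/5*v*w + 144/35*w**2 + 2*u
  leading term u*v*w: subtract (-226/175*w)·f_1 from 226/35*u*v*w - 16/35*u*w**2 - 7/5*v**2*w - 16/5*v*w**2 - 64/35*w**3 - 5*u*v - 12/7*u*w + 18/5*v*w + 144/35*w**2 + 2*u → -16/35*u*w**2 - 7/5*v**2*w - 16/5*v*w**2 - 64/35*w**3 - 5*u*v + 152/175*u*w + 316/25*v*w + 2528/175*w**2 + 2*u - 4068/175*w
  leading term u*w**2: subtract (8/7*w)·h_3 from -16/35*u*w**2 - 7/5*v**2*w - 16/5*v*w**2 - 64/35*w**3 - 5*u*v + 152/175*u*w + 316/25*v*w + 2528/175*w**2 + 2*u - 4068/175*w → -7/5*v**2*w - 8/5*v*w**2 - 5*u*v + 152/175*u*w + 316/25*v*w + 608/175*w**2 + 2*u - 2668/175*w
  leading term v**2*w: subtract (2/5)·h_4 from -7/5*v**2*w - 8/5*v*w**2 - 5*u*v + 152/175*u*w + 316/25*v*w + 608/175*w**2 + 2*u - 2668/175*w → -5*u*v + 152/175*u*w + 76/25*v*w + 608/175*w**2 + 2*u + 7*v - 2248/175*w - 14/5
  leading term u*v: subtract (1)·f_1 from -5*u*v + 152/175*u*w + 76/25*v*w + 608/175*w**2 + 2*u + 7*v - 2248/175*w - 14/5 → 152/175*u*w + 76/25*v*w + 608/175*w**2 - 3648/175*w + 76/5
  leading term u*w: subtract (-76/35)·h_3 from 152/175*u*w + 76/25*v*w + 608/175*w**2 - 3648/175*w + 76/5 → 0
  remainder 0.

S(f_2,h_4): lcm = u*v**2*w. S = -8/7*u*v*w**2 + 48/7*u*v*w - 5*u*v - 12/7*u*w - 6*v*w + 2*u + 7*v.
  leading term u*v*w**2: subtract (8/35*w**2)·f_1 from -8/7*u*v*w**2 + 48/7*u*v*w - 5*u*v - 12/7*u*w - 6*v*w + 2*u + 7*v → 48/7*u*v*w - 16/35*u*w**2 - 8/5*v*w**2 - 64/35*w**3 - 5*u*v - 12/7*u*w - 6*v*w + 144/35*w**2 + 2*u + 7*v
  leading term u*v*w: subtract (-48/35*w)·f_1 from 48/7*u*v*w - 16/35*u*w**2 - 8/5*v*w**2 - 64/35*w**3 - 5*u*v - 12/7*u*w - 6*v*w + 144/35*w**2 + 2*u + 7*v → -16/35*u*w**2 - 8/5*v*w**2 - 64/35*w**3 - 5*u*v + 36/35*u*w + 18/5*v*w + 528/35*w**2 + 2*u + 7*v - 864/35*w
  leading term u*w**2: subtract (8/7*w)·h_3 from -16/35*u*w**2 - 8/5*v*w**2 - 64/35*w**3 - 5*u*v + 36/35*u*w + 18/5*v*w + 528/35*w**2 + 2*u + 7*v - 864/35*w → -5*u*v + 36/35*u*w + 18/5*v*w + 144/35*w**2 + 2*u + 7*v - 584/35*w
  leading term u*v: subtract (1)·f_1 from -5*u*v + 36/35*u*w + 18/5*v*w + 144/35*w**2 + 2*u + 7*v - 584/35*w → 36/35*u*w + 18/5*v*w + 144/35*w**2 - 864/35*w + 18
  leading term u*w: subtract (-18/7)·h_3 from 36/35*u*w + 18/5*v*w + 144/35*w**2 - 864/35*w + 18 → 0
  remainder 0.

S(h_3,h_4): lcm = u*v**2*w. S = -8/7*u*v*w**2 + 7/2*v**3*w + 4*v**2*w**2 + 48/7*u*v*w - 24*v**2*w - 5*u*v - 12/7*u*w + 35/2*v**2 + 2*u.
  leading term u*v*w**2: subtract (8/35*w**2)·f_1 from -8/7*u*v*w**2 + 7/2*v**3*w + 4*v**2*w**2 + 48/7*u*v*w - 24*v**2*w - 5*u*v - 12/7*u*w + 35/2*v**2 + 2*u → 7/2*v**3*w + 4*v**2*w**2 + 48/7*u*v*w - 16/35*u*w**2 - 24*v**2*w - 8/5*v*w**2 - 64/35*w**3 - 5*u*v - 12/7*u*w + 35/2*v**2 + 144/35*w**2 + 2*u
  leading term v**3*w: subtract (-v)·h_4 from 7/2*v**3*w + 4*v**2*w**2 + 48/7*u*v*w - 16/35*u*w**2 - 24*v**2*w - 8/5*v*w**2 - 64/35*w**3 - 5*u*v - 12/7*u*w + 35/2*v**2 + 144/35*w**2 + 2*u → 48/7*u*v*w - 16/35*u*w**2 - 8/5*v*w**2 - 64/35*w**3 - 5*u*v - 12/7*u*w - 6*v*w + 144/35*w**2 + 2*u + 7*v
  leading term u*v*w: subtract (-48/35*w)·f_1 from 48/7*u*v*w - 16/35*u*w**2 - 8/5*v*w**2 - 64/35*w**3 - 5*u*v - 12/7*u*w - 6*v*w + 144/35*w**2 + 2*u + 7*v → -16/35*u*w**2 - 8/5*v*w**2 - 64/35*w**3 - 5*u*v + 36/35*u*w + 18/5*v*w + 528/35*w**2 + 2*u + 7*v - 864/35*w
  leading term u*w**2: subtract (8/7*w)·h_3 from -16/35*u*w**2 - 8/5*v*w**2 - 64/35*w**3 - 5*u*v + 36/35*u*w + 18/5*v*w + 528/35*w**2 + 2*u + 7*v - 864/35*w → -5*u*v + 36/35*u*w + 18/5*v*w + 144/35*w**2 + 2*u + 7*v - 584/35*w
  leading term u*v: subtract (1)·f_1 from -5*u*v + 36/35*u*w + 18/5*v*w + 144/35*w**2 + 2*u + 7*v - 584/35*w → 36/35*u*w + 18/5*v*w + 144/35*w**2 - 864/35*w + 18
  leading term u*w: subtract (-18/7)·h_3 from 36/35*u*w + 18/5*v*w + 144/35*w**2 - 864/35*w + 18 → 0
  remainder 0.

Every S-polynomial of the final basis reduces to 0, so we have a Gröbner basis.
Inter-reduce: drop elements whose leading term is divisible by another's, tail-reduce, and make monic.
Reduced Gröbner basis: {v**2*w + 8/7*v*w**2 - 48/7*v*w + 5*v + 12/7*w - 2, u*v - 2/5*u - 7/5*v - 8/5*w + 18/5, u*w + 7/2*v*w + 4*w**2 - 24*w + 35/2}.
Label its elements g_1 = v**2*w + 8/7*v*w**2 - 48/7*v*w + 5*v + 12/7*w - 2, g_2 = u*v - 2/5*u - 7/5*v - 8/5*w + 18/5, g_3 = u*w + 7/2*v*w + 4*w**2 - 24*w + 35/2.

Reduce p = -u*w - 7/2*v*w - 4*w**2 + 24*w - 35/2 modulo G:
  leading term u*w: subtract (-1)·g_3 from -u*w - 7/2*v*w - 4*w**2 + 24*w - 35/2 → 0
  normal form = 0.
Since the normal form is 0, p ∈ I.

The remainder on division by a Gröbner basis is unique — it is the normal form.

-u*w - 7/2*v*w - 4*w**2 + 24*w - 35/2 lies in I (it reduces to 0).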